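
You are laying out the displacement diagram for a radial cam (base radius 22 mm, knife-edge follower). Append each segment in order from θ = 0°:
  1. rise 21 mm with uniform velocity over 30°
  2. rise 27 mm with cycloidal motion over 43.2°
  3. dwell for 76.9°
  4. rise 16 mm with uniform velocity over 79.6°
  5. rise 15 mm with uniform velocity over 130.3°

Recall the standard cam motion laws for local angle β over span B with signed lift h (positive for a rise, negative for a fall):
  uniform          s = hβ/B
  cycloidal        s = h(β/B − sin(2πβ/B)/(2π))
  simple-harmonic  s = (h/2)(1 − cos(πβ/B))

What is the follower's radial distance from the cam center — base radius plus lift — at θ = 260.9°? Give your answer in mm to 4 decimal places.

seg 1 [0°–30°] uniform, h=21: full span → s += 21 → s = 21.0000
seg 2 [30°–73.2°] cycloidal, h=27: full span → s += 27 → s = 48.0000
seg 3 [73.2°–150.1°] dwell: s stays 48.0000
seg 4 [150.1°–229.7°] uniform, h=16: full span → s += 16 → s = 64.0000
seg 5 [229.7°–360°] uniform, h=15: θ=260.9° here. β=31.2, B=130.3. 15·31.2/130.3 = 3.5917 → s = 67.5917
radial distance = base radius + s = 22 + 67.5917 = 89.5917

89.5917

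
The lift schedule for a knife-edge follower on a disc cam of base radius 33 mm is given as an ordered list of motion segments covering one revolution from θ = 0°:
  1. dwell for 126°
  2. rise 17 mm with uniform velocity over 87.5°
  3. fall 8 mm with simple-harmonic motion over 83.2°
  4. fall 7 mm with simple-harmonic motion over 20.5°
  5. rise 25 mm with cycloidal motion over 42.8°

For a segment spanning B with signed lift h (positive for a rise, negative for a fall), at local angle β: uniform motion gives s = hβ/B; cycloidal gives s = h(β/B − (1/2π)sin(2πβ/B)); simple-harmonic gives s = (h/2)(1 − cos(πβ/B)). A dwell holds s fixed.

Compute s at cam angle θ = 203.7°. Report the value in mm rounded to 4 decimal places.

seg 1 [0°–126°] dwell: s stays 0.0000
seg 2 [126°–213.5°] uniform, h=17: θ=203.7° here. β=77.7, B=87.5. 17·77.7/87.5 = 15.0960 → s = 15.0960

15.0960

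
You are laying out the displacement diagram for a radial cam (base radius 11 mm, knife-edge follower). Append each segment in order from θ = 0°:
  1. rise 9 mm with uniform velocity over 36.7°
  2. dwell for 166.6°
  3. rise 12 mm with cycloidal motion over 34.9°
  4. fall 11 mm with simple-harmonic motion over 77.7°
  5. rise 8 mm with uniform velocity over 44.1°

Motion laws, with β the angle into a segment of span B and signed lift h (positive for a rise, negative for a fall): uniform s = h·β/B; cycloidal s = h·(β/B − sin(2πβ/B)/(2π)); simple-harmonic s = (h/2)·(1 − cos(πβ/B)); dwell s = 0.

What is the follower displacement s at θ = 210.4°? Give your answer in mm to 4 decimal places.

seg 1 [0°–36.7°] uniform, h=9: full span → s += 9 → s = 9.0000
seg 2 [36.7°–203.3°] dwell: s stays 9.0000
seg 3 [203.3°–238.2°] cycloidal, h=12: θ=210.4° here. β=7.1, B=34.9. 12·(0.2034 − sin(2π·0.2034)/(2π)) = 0.6126 → s = 9.6126

9.6126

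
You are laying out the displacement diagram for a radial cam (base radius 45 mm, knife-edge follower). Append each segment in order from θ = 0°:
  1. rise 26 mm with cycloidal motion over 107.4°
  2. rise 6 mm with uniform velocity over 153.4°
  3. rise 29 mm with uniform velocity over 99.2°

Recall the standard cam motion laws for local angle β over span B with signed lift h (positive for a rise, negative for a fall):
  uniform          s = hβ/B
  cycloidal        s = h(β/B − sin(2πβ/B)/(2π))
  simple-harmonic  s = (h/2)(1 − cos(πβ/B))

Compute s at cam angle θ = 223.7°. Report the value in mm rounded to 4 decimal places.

seg 1 [0°–107.4°] cycloidal, h=26: full span → s += 26 → s = 26.0000
seg 2 [107.4°–260.8°] uniform, h=6: θ=223.7° here. β=116.3, B=153.4. 6·116.3/153.4 = 4.5489 → s = 30.5489

30.5489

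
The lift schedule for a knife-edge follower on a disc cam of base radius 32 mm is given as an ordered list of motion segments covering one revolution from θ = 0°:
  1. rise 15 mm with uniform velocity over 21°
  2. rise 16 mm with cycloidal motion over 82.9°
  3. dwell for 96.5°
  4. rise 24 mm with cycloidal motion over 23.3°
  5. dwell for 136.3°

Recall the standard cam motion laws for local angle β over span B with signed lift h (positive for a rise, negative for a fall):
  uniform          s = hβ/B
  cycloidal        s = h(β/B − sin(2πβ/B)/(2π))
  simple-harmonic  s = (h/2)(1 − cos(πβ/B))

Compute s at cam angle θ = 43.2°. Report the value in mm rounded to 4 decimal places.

seg 1 [0°–21°] uniform, h=15: full span → s += 15 → s = 15.0000
seg 2 [21°–103.9°] cycloidal, h=16: θ=43.2° here. β=22.2, B=82.9. 16·(0.2678 − sin(2π·0.2678)/(2π)) = 1.7541 → s = 16.7541

16.7541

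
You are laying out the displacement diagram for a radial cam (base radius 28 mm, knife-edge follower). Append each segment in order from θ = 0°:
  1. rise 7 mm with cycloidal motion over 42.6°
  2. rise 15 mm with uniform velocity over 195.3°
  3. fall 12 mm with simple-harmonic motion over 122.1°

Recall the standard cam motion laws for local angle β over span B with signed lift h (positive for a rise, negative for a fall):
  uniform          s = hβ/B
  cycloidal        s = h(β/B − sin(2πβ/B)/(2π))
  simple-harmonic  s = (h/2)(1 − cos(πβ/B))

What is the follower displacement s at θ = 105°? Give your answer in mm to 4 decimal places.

seg 1 [0°–42.6°] cycloidal, h=7: full span → s += 7 → s = 7.0000
seg 2 [42.6°–237.9°] uniform, h=15: θ=105° here. β=62.4, B=195.3. 15·62.4/195.3 = 4.7926 → s = 11.7926

11.7926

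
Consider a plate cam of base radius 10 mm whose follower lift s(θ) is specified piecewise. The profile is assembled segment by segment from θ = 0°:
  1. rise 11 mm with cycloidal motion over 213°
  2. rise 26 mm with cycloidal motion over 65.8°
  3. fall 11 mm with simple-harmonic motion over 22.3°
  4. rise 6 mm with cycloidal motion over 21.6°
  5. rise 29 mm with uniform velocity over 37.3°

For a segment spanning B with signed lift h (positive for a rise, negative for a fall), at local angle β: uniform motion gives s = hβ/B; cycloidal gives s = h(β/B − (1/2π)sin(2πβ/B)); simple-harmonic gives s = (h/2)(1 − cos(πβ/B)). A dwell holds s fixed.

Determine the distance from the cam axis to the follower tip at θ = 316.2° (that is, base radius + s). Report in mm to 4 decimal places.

seg 1 [0°–213°] cycloidal, h=11: full span → s += 11 → s = 11.0000
seg 2 [213°–278.8°] cycloidal, h=26: full span → s += 26 → s = 37.0000
seg 3 [278.8°–301.1°] simple-harmonic, h=-11: full span → s += -11 → s = 26.0000
seg 4 [301.1°–322.7°] cycloidal, h=6: θ=316.2° here. β=15.1, B=21.6. 6·(0.6991 − sin(2π·0.6991)/(2π)) = 5.1009 → s = 31.1009
radial distance = base radius + s = 10 + 31.1009 = 41.1009

41.1009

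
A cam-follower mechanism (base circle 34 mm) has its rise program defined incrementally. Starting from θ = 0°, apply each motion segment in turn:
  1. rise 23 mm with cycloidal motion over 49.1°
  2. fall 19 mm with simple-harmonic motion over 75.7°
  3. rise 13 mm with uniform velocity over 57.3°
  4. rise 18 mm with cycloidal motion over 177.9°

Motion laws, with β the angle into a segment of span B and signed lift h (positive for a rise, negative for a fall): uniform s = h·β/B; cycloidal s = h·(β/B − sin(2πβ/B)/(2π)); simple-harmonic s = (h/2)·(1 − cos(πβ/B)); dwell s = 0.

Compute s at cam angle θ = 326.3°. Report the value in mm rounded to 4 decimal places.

seg 1 [0°–49.1°] cycloidal, h=23: full span → s += 23 → s = 23.0000
seg 2 [49.1°–124.8°] simple-harmonic, h=-19: full span → s += -19 → s = 4.0000
seg 3 [124.8°–182.1°] uniform, h=13: full span → s += 13 → s = 17.0000
seg 4 [182.1°–360°] cycloidal, h=18: θ=326.3° here. β=144.2, B=177.9. 18·(0.8106 − sin(2π·0.8106)/(2π)) = 17.2501 → s = 34.2501

34.2501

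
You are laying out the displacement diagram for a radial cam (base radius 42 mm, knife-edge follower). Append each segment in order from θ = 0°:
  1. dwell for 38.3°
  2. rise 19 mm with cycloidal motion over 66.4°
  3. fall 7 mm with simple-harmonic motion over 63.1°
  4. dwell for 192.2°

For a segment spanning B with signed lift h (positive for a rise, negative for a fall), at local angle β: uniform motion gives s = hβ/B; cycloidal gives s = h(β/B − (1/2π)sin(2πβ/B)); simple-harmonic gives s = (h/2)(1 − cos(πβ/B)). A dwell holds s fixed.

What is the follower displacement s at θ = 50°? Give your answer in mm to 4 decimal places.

seg 1 [0°–38.3°] dwell: s stays 0.0000
seg 2 [38.3°–104.7°] cycloidal, h=19: θ=50° here. β=11.7, B=66.4. 19·(0.1762 − sin(2π·0.1762)/(2π)) = 0.6432 → s = 0.6432

0.6432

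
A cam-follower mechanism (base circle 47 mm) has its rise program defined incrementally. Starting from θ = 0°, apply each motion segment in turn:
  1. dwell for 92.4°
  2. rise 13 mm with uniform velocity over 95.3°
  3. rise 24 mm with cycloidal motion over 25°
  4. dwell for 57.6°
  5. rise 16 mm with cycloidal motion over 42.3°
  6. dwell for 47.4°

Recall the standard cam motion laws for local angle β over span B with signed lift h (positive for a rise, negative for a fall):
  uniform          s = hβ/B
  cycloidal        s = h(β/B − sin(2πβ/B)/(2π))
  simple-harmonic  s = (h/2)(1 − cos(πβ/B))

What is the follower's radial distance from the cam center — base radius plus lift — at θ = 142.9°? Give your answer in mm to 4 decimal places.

seg 1 [0°–92.4°] dwell: s stays 0.0000
seg 2 [92.4°–187.7°] uniform, h=13: θ=142.9° here. β=50.5, B=95.3. 13·50.5/95.3 = 6.8888 → s = 6.8888
radial distance = base radius + s = 47 + 6.8888 = 53.8888

53.8888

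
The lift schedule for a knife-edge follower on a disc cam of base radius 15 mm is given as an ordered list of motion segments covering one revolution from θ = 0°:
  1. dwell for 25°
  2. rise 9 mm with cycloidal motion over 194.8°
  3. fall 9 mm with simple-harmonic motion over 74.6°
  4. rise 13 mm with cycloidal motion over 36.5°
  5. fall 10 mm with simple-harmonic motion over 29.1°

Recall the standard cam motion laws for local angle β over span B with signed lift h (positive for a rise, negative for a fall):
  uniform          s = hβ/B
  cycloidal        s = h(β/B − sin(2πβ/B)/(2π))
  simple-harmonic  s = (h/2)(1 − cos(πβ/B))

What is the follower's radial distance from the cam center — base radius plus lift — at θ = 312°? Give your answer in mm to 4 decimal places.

seg 1 [0°–25°] dwell: s stays 0.0000
seg 2 [25°–219.8°] cycloidal, h=9: full span → s += 9 → s = 9.0000
seg 3 [219.8°–294.4°] simple-harmonic, h=-9: full span → s += -9 → s = 0.0000
seg 4 [294.4°–330.9°] cycloidal, h=13: θ=312° here. β=17.6, B=36.5. 13·(0.4822 − sin(2π·0.4822)/(2π)) = 6.0375 → s = 6.0375
radial distance = base radius + s = 15 + 6.0375 = 21.0375

21.0375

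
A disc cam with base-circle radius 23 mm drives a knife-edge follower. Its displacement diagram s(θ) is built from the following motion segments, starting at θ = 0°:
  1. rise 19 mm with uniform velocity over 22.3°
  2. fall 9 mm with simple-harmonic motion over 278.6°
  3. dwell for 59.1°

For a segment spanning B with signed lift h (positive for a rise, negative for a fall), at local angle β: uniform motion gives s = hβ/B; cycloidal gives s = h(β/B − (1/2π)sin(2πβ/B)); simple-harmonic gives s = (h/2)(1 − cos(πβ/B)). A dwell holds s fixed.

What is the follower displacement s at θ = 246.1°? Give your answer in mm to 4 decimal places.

seg 1 [0°–22.3°] uniform, h=19: full span → s += 19 → s = 19.0000
seg 2 [22.3°–300.9°] simple-harmonic, h=-9: θ=246.1° here. β=223.8, B=278.6. -9/2·(1 − cos(π·0.8033)) = -8.1678 → s = 10.8322

10.8322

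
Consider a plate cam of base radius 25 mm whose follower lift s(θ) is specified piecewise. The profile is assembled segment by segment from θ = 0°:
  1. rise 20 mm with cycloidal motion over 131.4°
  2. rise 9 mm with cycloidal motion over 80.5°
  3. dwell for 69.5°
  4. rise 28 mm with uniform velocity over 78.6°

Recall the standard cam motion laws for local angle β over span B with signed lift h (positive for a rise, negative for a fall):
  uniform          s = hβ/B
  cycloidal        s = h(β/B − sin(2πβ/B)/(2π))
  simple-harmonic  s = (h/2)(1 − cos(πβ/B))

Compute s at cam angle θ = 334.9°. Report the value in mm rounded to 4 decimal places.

seg 1 [0°–131.4°] cycloidal, h=20: full span → s += 20 → s = 20.0000
seg 2 [131.4°–211.9°] cycloidal, h=9: full span → s += 9 → s = 29.0000
seg 3 [211.9°–281.4°] dwell: s stays 29.0000
seg 4 [281.4°–360°] uniform, h=28: θ=334.9° here. β=53.5, B=78.6. 28·53.5/78.6 = 19.0585 → s = 48.0585

48.0585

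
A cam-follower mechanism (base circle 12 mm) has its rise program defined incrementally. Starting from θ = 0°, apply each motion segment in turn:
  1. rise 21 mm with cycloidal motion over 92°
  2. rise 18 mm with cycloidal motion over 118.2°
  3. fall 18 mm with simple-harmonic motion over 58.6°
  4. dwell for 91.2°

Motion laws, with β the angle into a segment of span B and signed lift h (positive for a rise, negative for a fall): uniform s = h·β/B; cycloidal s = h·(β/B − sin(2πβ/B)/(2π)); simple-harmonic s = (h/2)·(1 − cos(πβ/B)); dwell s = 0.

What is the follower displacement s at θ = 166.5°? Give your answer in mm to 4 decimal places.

seg 1 [0°–92°] cycloidal, h=21: full span → s += 21 → s = 21.0000
seg 2 [92°–210.2°] cycloidal, h=18: θ=166.5° here. β=74.5, B=118.2. 18·(0.6303 − sin(2π·0.6303)/(2π)) = 13.4371 → s = 34.4371

34.4371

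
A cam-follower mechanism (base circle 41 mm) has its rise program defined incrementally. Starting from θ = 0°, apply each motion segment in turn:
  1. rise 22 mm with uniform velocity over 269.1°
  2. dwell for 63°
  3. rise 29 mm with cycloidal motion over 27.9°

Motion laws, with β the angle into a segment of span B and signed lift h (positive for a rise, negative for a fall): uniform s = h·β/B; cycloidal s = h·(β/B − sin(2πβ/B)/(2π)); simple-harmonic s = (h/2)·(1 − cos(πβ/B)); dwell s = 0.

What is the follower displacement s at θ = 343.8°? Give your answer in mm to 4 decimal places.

seg 1 [0°–269.1°] uniform, h=22: full span → s += 22 → s = 22.0000
seg 2 [269.1°–332.1°] dwell: s stays 22.0000
seg 3 [332.1°–360°] cycloidal, h=29: θ=343.8° here. β=11.7, B=27.9. 29·(0.4194 − sin(2π·0.4194)/(2π)) = 9.9214 → s = 31.9214

31.9214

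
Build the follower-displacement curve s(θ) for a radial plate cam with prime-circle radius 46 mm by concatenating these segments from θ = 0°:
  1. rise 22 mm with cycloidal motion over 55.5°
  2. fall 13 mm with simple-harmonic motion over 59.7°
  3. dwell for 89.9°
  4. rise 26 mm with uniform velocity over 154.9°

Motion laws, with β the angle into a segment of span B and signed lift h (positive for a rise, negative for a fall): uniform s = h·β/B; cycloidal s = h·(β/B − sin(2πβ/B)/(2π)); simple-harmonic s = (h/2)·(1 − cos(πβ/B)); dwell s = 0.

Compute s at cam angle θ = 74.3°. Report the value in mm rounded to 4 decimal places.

seg 1 [0°–55.5°] cycloidal, h=22: full span → s += 22 → s = 22.0000
seg 2 [55.5°–115.2°] simple-harmonic, h=-13: θ=74.3° here. β=18.8, B=59.7. -13/2·(1 − cos(π·0.3149)) = -2.9298 → s = 19.0702

19.0702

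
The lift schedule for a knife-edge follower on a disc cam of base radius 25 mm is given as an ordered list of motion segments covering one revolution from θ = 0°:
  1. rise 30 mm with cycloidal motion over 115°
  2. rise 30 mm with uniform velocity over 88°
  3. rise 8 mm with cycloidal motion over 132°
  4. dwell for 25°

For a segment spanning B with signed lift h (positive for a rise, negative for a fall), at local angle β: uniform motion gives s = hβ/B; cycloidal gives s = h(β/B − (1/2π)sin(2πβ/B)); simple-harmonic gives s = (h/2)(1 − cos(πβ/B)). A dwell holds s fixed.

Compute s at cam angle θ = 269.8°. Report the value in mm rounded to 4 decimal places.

seg 1 [0°–115°] cycloidal, h=30: full span → s += 30 → s = 30.0000
seg 2 [115°–203°] uniform, h=30: full span → s += 30 → s = 60.0000
seg 3 [203°–335°] cycloidal, h=8: θ=269.8° here. β=66.8, B=132. 8·(0.5061 − sin(2π·0.5061)/(2π)) = 4.0970 → s = 64.0970

64.0970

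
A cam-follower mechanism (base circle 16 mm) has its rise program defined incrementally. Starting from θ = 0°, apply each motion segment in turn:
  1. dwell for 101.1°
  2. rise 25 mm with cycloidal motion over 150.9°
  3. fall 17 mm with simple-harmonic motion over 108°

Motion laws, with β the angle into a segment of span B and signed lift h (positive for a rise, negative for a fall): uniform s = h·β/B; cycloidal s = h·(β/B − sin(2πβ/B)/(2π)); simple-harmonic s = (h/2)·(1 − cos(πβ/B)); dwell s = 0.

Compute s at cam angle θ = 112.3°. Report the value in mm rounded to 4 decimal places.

seg 1 [0°–101.1°] dwell: s stays 0.0000
seg 2 [101.1°–252°] cycloidal, h=25: θ=112.3° here. β=11.2, B=150.9. 25·(0.0742 − sin(2π·0.0742)/(2π)) = 0.0665 → s = 0.0665

0.0665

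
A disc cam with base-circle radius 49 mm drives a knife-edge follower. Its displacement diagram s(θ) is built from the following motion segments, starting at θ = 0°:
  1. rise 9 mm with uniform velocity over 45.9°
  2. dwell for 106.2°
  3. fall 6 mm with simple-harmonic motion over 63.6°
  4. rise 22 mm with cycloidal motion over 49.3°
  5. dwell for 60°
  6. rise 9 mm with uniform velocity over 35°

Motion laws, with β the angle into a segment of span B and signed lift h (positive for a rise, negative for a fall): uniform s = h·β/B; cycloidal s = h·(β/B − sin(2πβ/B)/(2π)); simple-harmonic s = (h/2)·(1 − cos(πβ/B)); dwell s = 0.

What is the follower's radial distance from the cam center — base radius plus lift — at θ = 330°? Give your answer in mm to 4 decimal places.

seg 1 [0°–45.9°] uniform, h=9: full span → s += 9 → s = 9.0000
seg 2 [45.9°–152.1°] dwell: s stays 9.0000
seg 3 [152.1°–215.7°] simple-harmonic, h=-6: full span → s += -6 → s = 3.0000
seg 4 [215.7°–265°] cycloidal, h=22: full span → s += 22 → s = 25.0000
seg 5 [265°–325°] dwell: s stays 25.0000
seg 6 [325°–360°] uniform, h=9: θ=330° here. β=5, B=35. 9·5/35 = 1.2857 → s = 26.2857
radial distance = base radius + s = 49 + 26.2857 = 75.2857

75.2857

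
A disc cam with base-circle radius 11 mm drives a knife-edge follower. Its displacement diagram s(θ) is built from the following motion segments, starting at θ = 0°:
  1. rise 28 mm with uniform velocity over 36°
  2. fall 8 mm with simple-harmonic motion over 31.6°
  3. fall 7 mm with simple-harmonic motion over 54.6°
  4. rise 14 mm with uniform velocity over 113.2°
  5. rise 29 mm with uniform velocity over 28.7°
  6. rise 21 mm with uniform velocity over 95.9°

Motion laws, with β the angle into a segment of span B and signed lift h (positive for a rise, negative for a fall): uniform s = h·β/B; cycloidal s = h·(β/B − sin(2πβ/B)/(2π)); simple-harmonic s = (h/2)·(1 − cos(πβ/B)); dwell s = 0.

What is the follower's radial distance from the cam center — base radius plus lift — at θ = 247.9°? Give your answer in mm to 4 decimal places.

seg 1 [0°–36°] uniform, h=28: full span → s += 28 → s = 28.0000
seg 2 [36°–67.6°] simple-harmonic, h=-8: full span → s += -8 → s = 20.0000
seg 3 [67.6°–122.2°] simple-harmonic, h=-7: full span → s += -7 → s = 13.0000
seg 4 [122.2°–235.4°] uniform, h=14: full span → s += 14 → s = 27.0000
seg 5 [235.4°–264.1°] uniform, h=29: θ=247.9° here. β=12.5, B=28.7. 29·12.5/28.7 = 12.6307 → s = 39.6307
radial distance = base radius + s = 11 + 39.6307 = 50.6307

50.6307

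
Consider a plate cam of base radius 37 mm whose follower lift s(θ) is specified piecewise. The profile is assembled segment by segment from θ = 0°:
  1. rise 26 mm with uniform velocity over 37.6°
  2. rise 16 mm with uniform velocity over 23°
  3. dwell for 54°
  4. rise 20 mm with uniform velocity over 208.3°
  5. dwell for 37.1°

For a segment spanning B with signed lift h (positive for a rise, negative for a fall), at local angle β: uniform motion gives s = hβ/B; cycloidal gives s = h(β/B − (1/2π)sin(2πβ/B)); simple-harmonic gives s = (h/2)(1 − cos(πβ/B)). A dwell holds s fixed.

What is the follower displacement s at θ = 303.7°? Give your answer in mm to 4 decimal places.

seg 1 [0°–37.6°] uniform, h=26: full span → s += 26 → s = 26.0000
seg 2 [37.6°–60.6°] uniform, h=16: full span → s += 16 → s = 42.0000
seg 3 [60.6°–114.6°] dwell: s stays 42.0000
seg 4 [114.6°–322.9°] uniform, h=20: θ=303.7° here. β=189.1, B=208.3. 20·189.1/208.3 = 18.1565 → s = 60.1565

60.1565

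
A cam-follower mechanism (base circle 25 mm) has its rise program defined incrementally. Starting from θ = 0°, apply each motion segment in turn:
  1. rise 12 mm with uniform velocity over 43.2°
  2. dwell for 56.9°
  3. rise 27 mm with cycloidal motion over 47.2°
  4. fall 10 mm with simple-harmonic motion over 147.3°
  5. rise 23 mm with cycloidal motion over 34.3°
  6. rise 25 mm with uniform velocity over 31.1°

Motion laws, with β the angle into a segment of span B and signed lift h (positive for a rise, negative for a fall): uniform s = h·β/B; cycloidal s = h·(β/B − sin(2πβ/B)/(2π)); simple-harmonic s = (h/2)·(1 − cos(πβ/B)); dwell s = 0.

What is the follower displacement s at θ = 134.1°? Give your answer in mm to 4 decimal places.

seg 1 [0°–43.2°] uniform, h=12: full span → s += 12 → s = 12.0000
seg 2 [43.2°–100.1°] dwell: s stays 12.0000
seg 3 [100.1°–147.3°] cycloidal, h=27: θ=134.1° here. β=34, B=47.2. 27·(0.7203 − sin(2π·0.7203)/(2π)) = 23.6719 → s = 35.6719

35.6719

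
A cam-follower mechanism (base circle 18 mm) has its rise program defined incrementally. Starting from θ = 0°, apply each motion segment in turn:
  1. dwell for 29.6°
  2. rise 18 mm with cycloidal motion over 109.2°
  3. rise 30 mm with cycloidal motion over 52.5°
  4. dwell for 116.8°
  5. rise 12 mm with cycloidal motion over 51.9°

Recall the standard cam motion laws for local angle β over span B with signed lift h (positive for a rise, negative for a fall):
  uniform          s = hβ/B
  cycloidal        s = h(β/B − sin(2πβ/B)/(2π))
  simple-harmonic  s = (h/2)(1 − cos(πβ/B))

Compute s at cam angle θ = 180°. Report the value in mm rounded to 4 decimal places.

seg 1 [0°–29.6°] dwell: s stays 0.0000
seg 2 [29.6°–138.8°] cycloidal, h=18: full span → s += 18 → s = 18.0000
seg 3 [138.8°–191.3°] cycloidal, h=30: θ=180° here. β=41.2, B=52.5. 30·(0.7848 − sin(2π·0.7848)/(2π)) = 28.2041 → s = 46.2041

46.2041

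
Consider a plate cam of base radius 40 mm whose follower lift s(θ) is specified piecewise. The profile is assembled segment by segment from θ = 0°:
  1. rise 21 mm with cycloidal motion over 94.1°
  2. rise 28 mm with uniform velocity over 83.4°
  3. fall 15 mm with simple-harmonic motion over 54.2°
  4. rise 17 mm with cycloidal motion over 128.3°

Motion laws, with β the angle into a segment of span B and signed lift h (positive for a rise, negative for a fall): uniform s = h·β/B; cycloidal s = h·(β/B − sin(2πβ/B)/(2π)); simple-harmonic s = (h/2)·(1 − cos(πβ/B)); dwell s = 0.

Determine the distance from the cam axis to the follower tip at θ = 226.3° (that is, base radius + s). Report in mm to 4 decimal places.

seg 1 [0°–94.1°] cycloidal, h=21: full span → s += 21 → s = 21.0000
seg 2 [94.1°–177.5°] uniform, h=28: full span → s += 28 → s = 49.0000
seg 3 [177.5°–231.7°] simple-harmonic, h=-15: θ=226.3° here. β=48.8, B=54.2. -15/2·(1 − cos(π·0.9004)) = -14.6356 → s = 34.3644
radial distance = base radius + s = 40 + 34.3644 = 74.3644

74.3644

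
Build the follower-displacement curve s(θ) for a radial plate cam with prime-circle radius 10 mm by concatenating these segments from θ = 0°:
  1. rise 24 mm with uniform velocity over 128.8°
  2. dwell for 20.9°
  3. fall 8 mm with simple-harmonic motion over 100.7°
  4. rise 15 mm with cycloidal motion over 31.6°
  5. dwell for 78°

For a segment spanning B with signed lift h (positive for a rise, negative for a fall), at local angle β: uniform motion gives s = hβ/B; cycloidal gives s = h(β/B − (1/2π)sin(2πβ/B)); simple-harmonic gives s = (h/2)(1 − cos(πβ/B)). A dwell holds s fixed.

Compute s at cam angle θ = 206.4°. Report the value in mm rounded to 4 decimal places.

seg 1 [0°–128.8°] uniform, h=24: full span → s += 24 → s = 24.0000
seg 2 [128.8°–149.7°] dwell: s stays 24.0000
seg 3 [149.7°–250.4°] simple-harmonic, h=-8: θ=206.4° here. β=56.7, B=100.7. -8/2·(1 − cos(π·0.5631)) = -4.7872 → s = 19.2128

19.2128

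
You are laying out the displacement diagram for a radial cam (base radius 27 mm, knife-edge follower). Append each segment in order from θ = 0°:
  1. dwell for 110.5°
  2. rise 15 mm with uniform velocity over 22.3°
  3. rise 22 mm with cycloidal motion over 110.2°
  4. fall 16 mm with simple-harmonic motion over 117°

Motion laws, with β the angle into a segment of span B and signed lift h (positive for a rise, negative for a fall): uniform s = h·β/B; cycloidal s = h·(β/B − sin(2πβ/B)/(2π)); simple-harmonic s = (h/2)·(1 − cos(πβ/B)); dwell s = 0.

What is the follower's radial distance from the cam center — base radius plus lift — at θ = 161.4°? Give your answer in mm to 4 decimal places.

seg 1 [0°–110.5°] dwell: s stays 0.0000
seg 2 [110.5°–132.8°] uniform, h=15: full span → s += 15 → s = 15.0000
seg 3 [132.8°–243°] cycloidal, h=22: θ=161.4° here. β=28.6, B=110.2. 22·(0.2595 − sin(2π·0.2595)/(2π)) = 2.2145 → s = 17.2145
radial distance = base radius + s = 27 + 17.2145 = 44.2145

44.2145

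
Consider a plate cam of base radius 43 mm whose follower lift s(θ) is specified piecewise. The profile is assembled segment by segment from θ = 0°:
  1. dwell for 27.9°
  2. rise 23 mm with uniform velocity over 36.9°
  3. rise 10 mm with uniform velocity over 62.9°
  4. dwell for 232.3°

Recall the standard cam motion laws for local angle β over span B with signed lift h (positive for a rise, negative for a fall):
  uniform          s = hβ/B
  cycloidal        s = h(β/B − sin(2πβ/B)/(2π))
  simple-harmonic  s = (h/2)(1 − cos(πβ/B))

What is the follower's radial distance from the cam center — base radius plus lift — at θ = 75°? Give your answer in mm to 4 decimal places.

seg 1 [0°–27.9°] dwell: s stays 0.0000
seg 2 [27.9°–64.8°] uniform, h=23: full span → s += 23 → s = 23.0000
seg 3 [64.8°–127.7°] uniform, h=10: θ=75° here. β=10.2, B=62.9. 10·10.2/62.9 = 1.6216 → s = 24.6216
radial distance = base radius + s = 43 + 24.6216 = 67.6216

67.6216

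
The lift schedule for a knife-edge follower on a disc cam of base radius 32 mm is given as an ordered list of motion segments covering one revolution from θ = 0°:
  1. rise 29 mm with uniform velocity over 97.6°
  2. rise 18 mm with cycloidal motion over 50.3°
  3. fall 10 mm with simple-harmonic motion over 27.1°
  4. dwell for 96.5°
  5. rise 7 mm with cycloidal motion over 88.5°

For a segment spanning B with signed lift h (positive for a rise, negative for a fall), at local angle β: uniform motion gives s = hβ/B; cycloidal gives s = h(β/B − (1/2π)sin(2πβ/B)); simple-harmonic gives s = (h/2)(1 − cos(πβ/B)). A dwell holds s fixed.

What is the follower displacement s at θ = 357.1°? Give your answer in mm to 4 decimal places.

seg 1 [0°–97.6°] uniform, h=29: full span → s += 29 → s = 29.0000
seg 2 [97.6°–147.9°] cycloidal, h=18: full span → s += 18 → s = 47.0000
seg 3 [147.9°–175°] simple-harmonic, h=-10: full span → s += -10 → s = 37.0000
seg 4 [175°–271.5°] dwell: s stays 37.0000
seg 5 [271.5°–360°] cycloidal, h=7: θ=357.1° here. β=85.6, B=88.5. 7·(0.9672 − sin(2π·0.9672)/(2π)) = 6.9984 → s = 43.9984

43.9984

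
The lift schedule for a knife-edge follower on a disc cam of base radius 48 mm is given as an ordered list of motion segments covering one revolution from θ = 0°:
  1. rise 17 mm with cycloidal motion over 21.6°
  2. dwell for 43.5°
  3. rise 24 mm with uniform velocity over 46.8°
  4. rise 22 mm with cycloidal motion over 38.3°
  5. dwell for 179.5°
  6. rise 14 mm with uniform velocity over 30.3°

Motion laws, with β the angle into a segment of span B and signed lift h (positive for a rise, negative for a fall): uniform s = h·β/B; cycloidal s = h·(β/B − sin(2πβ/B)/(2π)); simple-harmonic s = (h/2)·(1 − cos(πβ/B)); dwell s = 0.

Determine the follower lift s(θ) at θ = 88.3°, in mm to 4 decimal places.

seg 1 [0°–21.6°] cycloidal, h=17: full span → s += 17 → s = 17.0000
seg 2 [21.6°–65.1°] dwell: s stays 17.0000
seg 3 [65.1°–111.9°] uniform, h=24: θ=88.3° here. β=23.2, B=46.8. 24·23.2/46.8 = 11.8974 → s = 28.8974

28.8974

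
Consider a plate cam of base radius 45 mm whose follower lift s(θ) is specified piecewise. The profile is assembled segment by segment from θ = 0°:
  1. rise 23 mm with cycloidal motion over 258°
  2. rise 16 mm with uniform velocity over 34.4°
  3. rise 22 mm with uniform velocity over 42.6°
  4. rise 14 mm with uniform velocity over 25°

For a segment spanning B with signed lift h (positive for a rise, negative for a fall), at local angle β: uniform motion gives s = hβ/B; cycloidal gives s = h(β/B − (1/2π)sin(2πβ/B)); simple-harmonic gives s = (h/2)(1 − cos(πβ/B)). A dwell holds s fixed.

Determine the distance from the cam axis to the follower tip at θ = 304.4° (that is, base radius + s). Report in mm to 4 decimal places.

seg 1 [0°–258°] cycloidal, h=23: full span → s += 23 → s = 23.0000
seg 2 [258°–292.4°] uniform, h=16: full span → s += 16 → s = 39.0000
seg 3 [292.4°–335°] uniform, h=22: θ=304.4° here. β=12, B=42.6. 22·12/42.6 = 6.1972 → s = 45.1972
radial distance = base radius + s = 45 + 45.1972 = 90.1972

90.1972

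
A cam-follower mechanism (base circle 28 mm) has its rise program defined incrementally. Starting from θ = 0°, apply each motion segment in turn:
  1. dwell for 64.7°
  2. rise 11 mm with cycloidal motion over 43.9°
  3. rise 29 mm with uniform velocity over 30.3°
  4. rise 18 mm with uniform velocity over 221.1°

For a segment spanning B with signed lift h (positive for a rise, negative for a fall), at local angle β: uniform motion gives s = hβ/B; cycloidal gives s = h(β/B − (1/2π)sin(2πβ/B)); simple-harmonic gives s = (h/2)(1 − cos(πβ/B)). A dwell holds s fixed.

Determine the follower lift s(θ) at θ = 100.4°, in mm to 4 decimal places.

seg 1 [0°–64.7°] dwell: s stays 0.0000
seg 2 [64.7°–108.6°] cycloidal, h=11: θ=100.4° here. β=35.7, B=43.9. 11·(0.8132 − sin(2π·0.8132)/(2π)) = 10.5598 → s = 10.5598

10.5598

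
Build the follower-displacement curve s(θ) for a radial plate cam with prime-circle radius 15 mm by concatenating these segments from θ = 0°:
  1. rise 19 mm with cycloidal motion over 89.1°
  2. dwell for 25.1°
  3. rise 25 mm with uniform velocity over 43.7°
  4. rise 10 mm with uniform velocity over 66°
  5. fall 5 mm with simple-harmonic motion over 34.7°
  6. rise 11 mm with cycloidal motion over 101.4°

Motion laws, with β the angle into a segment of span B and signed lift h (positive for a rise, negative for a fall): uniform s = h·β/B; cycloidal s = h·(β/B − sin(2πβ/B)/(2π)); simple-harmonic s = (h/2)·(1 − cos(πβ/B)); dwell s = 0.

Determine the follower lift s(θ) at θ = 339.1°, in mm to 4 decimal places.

seg 1 [0°–89.1°] cycloidal, h=19: full span → s += 19 → s = 19.0000
seg 2 [89.1°–114.2°] dwell: s stays 19.0000
seg 3 [114.2°–157.9°] uniform, h=25: full span → s += 25 → s = 44.0000
seg 4 [157.9°–223.9°] uniform, h=10: full span → s += 10 → s = 54.0000
seg 5 [223.9°–258.6°] simple-harmonic, h=-5: full span → s += -5 → s = 49.0000
seg 6 [258.6°–360°] cycloidal, h=11: θ=339.1° here. β=80.5, B=101.4. 11·(0.7939 − sin(2π·0.7939)/(2π)) = 10.4173 → s = 59.4173

59.4173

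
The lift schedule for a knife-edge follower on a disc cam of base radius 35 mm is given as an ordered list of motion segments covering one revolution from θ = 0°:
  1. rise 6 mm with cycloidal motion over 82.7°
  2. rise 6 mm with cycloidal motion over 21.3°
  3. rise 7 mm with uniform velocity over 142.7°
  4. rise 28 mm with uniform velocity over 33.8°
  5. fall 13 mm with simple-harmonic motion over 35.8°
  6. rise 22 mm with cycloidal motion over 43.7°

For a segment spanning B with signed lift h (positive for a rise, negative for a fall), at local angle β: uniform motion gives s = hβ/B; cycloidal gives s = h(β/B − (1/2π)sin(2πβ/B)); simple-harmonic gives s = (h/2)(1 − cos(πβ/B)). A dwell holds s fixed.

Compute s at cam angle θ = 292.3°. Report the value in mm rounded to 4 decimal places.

seg 1 [0°–82.7°] cycloidal, h=6: full span → s += 6 → s = 6.0000
seg 2 [82.7°–104°] cycloidal, h=6: full span → s += 6 → s = 12.0000
seg 3 [104°–246.7°] uniform, h=7: full span → s += 7 → s = 19.0000
seg 4 [246.7°–280.5°] uniform, h=28: full span → s += 28 → s = 47.0000
seg 5 [280.5°–316.3°] simple-harmonic, h=-13: θ=292.3° here. β=11.8, B=35.8. -13/2·(1 − cos(π·0.3296)) = -3.1844 → s = 43.8156

43.8156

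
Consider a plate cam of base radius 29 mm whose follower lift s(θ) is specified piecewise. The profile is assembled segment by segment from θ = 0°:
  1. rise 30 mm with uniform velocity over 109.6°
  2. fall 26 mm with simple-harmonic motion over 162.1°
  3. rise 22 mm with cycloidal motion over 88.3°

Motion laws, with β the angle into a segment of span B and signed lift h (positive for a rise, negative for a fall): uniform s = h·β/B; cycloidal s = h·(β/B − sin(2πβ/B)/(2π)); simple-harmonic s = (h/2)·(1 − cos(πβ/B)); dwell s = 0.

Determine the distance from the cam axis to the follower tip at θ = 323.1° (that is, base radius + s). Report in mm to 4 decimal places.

seg 1 [0°–109.6°] uniform, h=30: full span → s += 30 → s = 30.0000
seg 2 [109.6°–271.7°] simple-harmonic, h=-26: full span → s += -26 → s = 4.0000
seg 3 [271.7°–360°] cycloidal, h=22: θ=323.1° here. β=51.4, B=88.3. 22·(0.5821 − sin(2π·0.5821)/(2π)) = 14.5336 → s = 18.5336
radial distance = base radius + s = 29 + 18.5336 = 47.5336

47.5336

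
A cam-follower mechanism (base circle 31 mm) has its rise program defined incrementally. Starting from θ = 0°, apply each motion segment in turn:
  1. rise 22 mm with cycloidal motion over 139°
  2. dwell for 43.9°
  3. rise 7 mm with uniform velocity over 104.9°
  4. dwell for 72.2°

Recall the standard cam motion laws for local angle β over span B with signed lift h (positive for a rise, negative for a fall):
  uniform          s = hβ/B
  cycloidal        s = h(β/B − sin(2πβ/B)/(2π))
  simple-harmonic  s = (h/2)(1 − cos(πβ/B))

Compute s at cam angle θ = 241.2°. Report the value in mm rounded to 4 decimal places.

seg 1 [0°–139°] cycloidal, h=22: full span → s += 22 → s = 22.0000
seg 2 [139°–182.9°] dwell: s stays 22.0000
seg 3 [182.9°–287.8°] uniform, h=7: θ=241.2° here. β=58.3, B=104.9. 7·58.3/104.9 = 3.8904 → s = 25.8904

25.8904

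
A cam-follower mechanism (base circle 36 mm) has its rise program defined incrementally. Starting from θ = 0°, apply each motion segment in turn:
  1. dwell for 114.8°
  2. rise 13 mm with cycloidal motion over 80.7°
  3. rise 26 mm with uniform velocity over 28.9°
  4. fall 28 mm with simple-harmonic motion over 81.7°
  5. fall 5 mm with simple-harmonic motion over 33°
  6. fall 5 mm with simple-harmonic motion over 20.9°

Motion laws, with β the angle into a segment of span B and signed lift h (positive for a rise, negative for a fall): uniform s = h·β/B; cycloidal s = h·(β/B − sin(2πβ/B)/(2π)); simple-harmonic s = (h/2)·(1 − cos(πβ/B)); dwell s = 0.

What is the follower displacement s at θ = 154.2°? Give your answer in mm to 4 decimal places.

seg 1 [0°–114.8°] dwell: s stays 0.0000
seg 2 [114.8°–195.5°] cycloidal, h=13: θ=154.2° here. β=39.4, B=80.7. 13·(0.4882 − sin(2π·0.4882)/(2π)) = 6.1941 → s = 6.1941

6.1941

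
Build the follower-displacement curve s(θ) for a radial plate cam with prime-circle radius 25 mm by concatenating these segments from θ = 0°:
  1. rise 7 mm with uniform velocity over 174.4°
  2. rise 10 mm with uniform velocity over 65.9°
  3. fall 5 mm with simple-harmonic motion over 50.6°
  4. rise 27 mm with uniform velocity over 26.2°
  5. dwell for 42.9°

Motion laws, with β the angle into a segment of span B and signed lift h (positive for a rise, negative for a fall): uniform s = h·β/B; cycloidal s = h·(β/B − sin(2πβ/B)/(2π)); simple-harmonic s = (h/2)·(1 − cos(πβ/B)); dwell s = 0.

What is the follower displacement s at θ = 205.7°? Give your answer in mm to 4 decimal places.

seg 1 [0°–174.4°] uniform, h=7: full span → s += 7 → s = 7.0000
seg 2 [174.4°–240.3°] uniform, h=10: θ=205.7° here. β=31.3, B=65.9. 10·31.3/65.9 = 4.7496 → s = 11.7496

11.7496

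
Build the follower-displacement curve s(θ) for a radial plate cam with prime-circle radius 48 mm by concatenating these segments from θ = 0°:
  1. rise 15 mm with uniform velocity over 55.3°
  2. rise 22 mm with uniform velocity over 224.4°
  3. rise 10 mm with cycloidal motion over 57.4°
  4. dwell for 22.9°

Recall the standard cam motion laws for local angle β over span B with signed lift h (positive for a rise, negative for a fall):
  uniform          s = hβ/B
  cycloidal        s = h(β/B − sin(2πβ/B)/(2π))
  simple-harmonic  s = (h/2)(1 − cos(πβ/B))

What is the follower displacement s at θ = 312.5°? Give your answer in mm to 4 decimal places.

seg 1 [0°–55.3°] uniform, h=15: full span → s += 15 → s = 15.0000
seg 2 [55.3°–279.7°] uniform, h=22: full span → s += 22 → s = 37.0000
seg 3 [279.7°–337.1°] cycloidal, h=10: θ=312.5° here. β=32.8, B=57.4. 10·(0.5714 − sin(2π·0.5714)/(2π)) = 6.4048 → s = 43.4048

43.4048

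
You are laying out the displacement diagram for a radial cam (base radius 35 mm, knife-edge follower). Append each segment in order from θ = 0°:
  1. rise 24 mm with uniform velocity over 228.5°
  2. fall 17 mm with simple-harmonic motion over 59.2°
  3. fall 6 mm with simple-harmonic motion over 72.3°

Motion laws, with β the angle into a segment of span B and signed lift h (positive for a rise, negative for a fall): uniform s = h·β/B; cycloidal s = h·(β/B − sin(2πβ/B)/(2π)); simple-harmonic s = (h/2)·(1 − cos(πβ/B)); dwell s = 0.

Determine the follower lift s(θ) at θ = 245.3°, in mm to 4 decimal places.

seg 1 [0°–228.5°] uniform, h=24: full span → s += 24 → s = 24.0000
seg 2 [228.5°–287.7°] simple-harmonic, h=-17: θ=245.3° here. β=16.8, B=59.2. -17/2·(1 − cos(π·0.2838)) = -3.1601 → s = 20.8399

20.8399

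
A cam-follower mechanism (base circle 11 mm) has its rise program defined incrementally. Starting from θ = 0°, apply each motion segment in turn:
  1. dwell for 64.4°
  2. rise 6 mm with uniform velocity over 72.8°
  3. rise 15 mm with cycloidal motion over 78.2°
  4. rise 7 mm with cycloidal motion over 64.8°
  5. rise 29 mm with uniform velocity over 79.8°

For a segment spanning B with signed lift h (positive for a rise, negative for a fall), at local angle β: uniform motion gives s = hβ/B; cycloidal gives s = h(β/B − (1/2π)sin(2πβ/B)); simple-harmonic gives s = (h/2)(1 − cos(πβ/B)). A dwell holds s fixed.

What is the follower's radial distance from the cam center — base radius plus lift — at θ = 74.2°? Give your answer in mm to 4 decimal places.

seg 1 [0°–64.4°] dwell: s stays 0.0000
seg 2 [64.4°–137.2°] uniform, h=6: θ=74.2° here. β=9.8, B=72.8. 6·9.8/72.8 = 0.8077 → s = 0.8077
radial distance = base radius + s = 11 + 0.8077 = 11.8077

11.8077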